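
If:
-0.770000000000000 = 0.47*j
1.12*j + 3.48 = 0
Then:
No Solution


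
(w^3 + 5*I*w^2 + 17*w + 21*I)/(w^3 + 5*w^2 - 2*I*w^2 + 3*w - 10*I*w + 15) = (w + 7*I)/(w + 5)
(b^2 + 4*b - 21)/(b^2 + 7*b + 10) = (b^2 + 4*b - 21)/(b^2 + 7*b + 10)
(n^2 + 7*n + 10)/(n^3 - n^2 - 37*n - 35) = (n + 2)/(n^2 - 6*n - 7)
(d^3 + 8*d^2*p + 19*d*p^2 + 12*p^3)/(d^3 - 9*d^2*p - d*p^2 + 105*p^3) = (d^2 + 5*d*p + 4*p^2)/(d^2 - 12*d*p + 35*p^2)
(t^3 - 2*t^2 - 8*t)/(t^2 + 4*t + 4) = t*(t - 4)/(t + 2)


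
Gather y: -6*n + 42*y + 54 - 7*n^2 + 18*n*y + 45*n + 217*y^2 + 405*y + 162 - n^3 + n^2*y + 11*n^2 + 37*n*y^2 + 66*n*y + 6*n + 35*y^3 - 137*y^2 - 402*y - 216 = -n^3 + 4*n^2 + 45*n + 35*y^3 + y^2*(37*n + 80) + y*(n^2 + 84*n + 45)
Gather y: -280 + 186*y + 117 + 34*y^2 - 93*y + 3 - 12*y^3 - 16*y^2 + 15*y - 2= -12*y^3 + 18*y^2 + 108*y - 162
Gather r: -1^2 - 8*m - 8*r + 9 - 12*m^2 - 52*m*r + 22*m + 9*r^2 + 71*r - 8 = -12*m^2 + 14*m + 9*r^2 + r*(63 - 52*m)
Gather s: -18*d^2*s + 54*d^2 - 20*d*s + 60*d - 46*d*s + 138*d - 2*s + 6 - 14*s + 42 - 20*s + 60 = 54*d^2 + 198*d + s*(-18*d^2 - 66*d - 36) + 108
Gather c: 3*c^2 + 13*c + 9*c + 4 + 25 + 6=3*c^2 + 22*c + 35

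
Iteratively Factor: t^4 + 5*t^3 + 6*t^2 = (t)*(t^3 + 5*t^2 + 6*t) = t*(t + 2)*(t^2 + 3*t) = t^2*(t + 2)*(t + 3)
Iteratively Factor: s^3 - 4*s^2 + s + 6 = (s - 3)*(s^2 - s - 2) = (s - 3)*(s - 2)*(s + 1)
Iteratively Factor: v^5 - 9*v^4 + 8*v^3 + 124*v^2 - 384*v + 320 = (v - 4)*(v^4 - 5*v^3 - 12*v^2 + 76*v - 80) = (v - 4)*(v - 2)*(v^3 - 3*v^2 - 18*v + 40) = (v - 4)*(v - 2)^2*(v^2 - v - 20) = (v - 4)*(v - 2)^2*(v + 4)*(v - 5)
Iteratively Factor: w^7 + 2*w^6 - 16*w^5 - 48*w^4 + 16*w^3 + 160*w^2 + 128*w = (w - 2)*(w^6 + 4*w^5 - 8*w^4 - 64*w^3 - 112*w^2 - 64*w) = (w - 4)*(w - 2)*(w^5 + 8*w^4 + 24*w^3 + 32*w^2 + 16*w) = (w - 4)*(w - 2)*(w + 2)*(w^4 + 6*w^3 + 12*w^2 + 8*w) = (w - 4)*(w - 2)*(w + 2)^2*(w^3 + 4*w^2 + 4*w) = (w - 4)*(w - 2)*(w + 2)^3*(w^2 + 2*w) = (w - 4)*(w - 2)*(w + 2)^4*(w)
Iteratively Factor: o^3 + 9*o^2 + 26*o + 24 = (o + 2)*(o^2 + 7*o + 12) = (o + 2)*(o + 3)*(o + 4)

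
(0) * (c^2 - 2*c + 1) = 0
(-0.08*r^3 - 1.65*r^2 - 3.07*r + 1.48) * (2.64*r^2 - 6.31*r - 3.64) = -0.2112*r^5 - 3.8512*r^4 + 2.5979*r^3 + 29.2849*r^2 + 1.836*r - 5.3872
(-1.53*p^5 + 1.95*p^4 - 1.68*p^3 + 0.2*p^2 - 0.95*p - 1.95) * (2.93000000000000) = -4.4829*p^5 + 5.7135*p^4 - 4.9224*p^3 + 0.586*p^2 - 2.7835*p - 5.7135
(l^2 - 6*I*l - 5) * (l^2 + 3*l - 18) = l^4 + 3*l^3 - 6*I*l^3 - 23*l^2 - 18*I*l^2 - 15*l + 108*I*l + 90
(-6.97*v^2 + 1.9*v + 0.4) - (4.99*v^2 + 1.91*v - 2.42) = -11.96*v^2 - 0.01*v + 2.82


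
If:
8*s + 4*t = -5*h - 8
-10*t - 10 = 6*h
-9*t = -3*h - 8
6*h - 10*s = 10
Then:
No Solution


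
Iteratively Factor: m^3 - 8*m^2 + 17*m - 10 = (m - 5)*(m^2 - 3*m + 2) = (m - 5)*(m - 2)*(m - 1)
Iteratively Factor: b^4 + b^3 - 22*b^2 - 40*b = (b)*(b^3 + b^2 - 22*b - 40) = b*(b + 2)*(b^2 - b - 20) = b*(b + 2)*(b + 4)*(b - 5)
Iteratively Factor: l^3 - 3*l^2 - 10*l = (l)*(l^2 - 3*l - 10) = l*(l - 5)*(l + 2)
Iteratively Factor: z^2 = (z)*(z)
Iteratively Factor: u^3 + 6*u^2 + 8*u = (u + 4)*(u^2 + 2*u) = (u + 2)*(u + 4)*(u)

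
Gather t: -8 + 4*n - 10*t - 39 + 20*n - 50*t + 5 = 24*n - 60*t - 42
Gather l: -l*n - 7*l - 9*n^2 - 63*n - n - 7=l*(-n - 7) - 9*n^2 - 64*n - 7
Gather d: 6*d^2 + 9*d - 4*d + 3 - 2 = 6*d^2 + 5*d + 1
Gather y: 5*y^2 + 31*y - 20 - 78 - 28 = 5*y^2 + 31*y - 126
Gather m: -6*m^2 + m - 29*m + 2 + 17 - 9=-6*m^2 - 28*m + 10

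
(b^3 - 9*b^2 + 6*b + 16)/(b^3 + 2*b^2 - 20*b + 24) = (b^2 - 7*b - 8)/(b^2 + 4*b - 12)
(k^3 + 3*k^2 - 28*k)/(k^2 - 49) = k*(k - 4)/(k - 7)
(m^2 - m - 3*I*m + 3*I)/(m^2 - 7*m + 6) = (m - 3*I)/(m - 6)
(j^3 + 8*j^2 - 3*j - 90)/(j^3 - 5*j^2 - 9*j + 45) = (j^2 + 11*j + 30)/(j^2 - 2*j - 15)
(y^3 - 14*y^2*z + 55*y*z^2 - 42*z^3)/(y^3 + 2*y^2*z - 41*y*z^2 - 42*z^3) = (y^2 - 8*y*z + 7*z^2)/(y^2 + 8*y*z + 7*z^2)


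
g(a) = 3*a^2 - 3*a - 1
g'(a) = 6*a - 3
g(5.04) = 60.08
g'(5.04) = 27.24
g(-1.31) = 8.08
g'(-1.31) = -10.86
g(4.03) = 35.63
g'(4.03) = 21.18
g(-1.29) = 7.86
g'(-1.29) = -10.74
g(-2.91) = 33.13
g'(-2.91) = -20.46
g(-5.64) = 111.35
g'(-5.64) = -36.84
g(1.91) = 4.21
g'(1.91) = 8.46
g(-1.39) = 8.97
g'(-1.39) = -11.34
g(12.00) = 395.00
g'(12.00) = 69.00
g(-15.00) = 719.00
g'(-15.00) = -93.00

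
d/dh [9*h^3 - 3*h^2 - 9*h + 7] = 27*h^2 - 6*h - 9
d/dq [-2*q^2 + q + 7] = 1 - 4*q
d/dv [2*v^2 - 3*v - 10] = 4*v - 3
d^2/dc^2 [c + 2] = 0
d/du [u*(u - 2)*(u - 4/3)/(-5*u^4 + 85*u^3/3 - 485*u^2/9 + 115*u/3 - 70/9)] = 3*(27*u^4 - 72*u^3 + 39*u^2 + 42*u - 28)/(5*(81*u^6 - 594*u^5 + 1647*u^4 - 2172*u^3 + 1423*u^2 - 434*u + 49))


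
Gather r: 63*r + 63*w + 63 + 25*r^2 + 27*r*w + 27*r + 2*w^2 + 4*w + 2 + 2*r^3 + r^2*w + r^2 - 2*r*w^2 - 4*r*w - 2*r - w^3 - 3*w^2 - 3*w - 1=2*r^3 + r^2*(w + 26) + r*(-2*w^2 + 23*w + 88) - w^3 - w^2 + 64*w + 64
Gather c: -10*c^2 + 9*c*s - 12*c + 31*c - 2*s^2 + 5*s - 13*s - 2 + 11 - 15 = -10*c^2 + c*(9*s + 19) - 2*s^2 - 8*s - 6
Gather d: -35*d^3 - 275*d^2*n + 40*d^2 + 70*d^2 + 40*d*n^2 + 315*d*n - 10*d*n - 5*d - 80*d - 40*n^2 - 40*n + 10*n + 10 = -35*d^3 + d^2*(110 - 275*n) + d*(40*n^2 + 305*n - 85) - 40*n^2 - 30*n + 10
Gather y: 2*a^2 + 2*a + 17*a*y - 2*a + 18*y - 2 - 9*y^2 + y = 2*a^2 - 9*y^2 + y*(17*a + 19) - 2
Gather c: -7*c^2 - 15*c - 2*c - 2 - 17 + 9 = -7*c^2 - 17*c - 10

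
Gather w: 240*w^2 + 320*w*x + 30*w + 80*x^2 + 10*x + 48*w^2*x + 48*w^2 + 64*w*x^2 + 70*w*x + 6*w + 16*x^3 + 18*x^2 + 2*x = w^2*(48*x + 288) + w*(64*x^2 + 390*x + 36) + 16*x^3 + 98*x^2 + 12*x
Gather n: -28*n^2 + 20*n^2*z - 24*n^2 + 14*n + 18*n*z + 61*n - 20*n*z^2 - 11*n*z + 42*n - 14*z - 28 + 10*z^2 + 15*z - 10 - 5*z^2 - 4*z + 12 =n^2*(20*z - 52) + n*(-20*z^2 + 7*z + 117) + 5*z^2 - 3*z - 26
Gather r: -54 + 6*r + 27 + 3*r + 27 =9*r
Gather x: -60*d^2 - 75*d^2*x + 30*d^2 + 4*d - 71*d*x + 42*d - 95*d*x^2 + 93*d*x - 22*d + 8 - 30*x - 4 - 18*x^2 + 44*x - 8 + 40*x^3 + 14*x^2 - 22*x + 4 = -30*d^2 + 24*d + 40*x^3 + x^2*(-95*d - 4) + x*(-75*d^2 + 22*d - 8)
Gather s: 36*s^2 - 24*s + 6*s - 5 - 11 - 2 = 36*s^2 - 18*s - 18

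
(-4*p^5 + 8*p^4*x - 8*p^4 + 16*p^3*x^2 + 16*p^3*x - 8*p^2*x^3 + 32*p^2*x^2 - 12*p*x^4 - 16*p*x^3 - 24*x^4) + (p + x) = -4*p^5 + 8*p^4*x - 8*p^4 + 16*p^3*x^2 + 16*p^3*x - 8*p^2*x^3 + 32*p^2*x^2 - 12*p*x^4 - 16*p*x^3 + p - 24*x^4 + x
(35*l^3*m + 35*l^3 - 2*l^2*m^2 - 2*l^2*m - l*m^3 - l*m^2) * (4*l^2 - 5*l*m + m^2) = 140*l^5*m + 140*l^5 - 183*l^4*m^2 - 183*l^4*m + 41*l^3*m^3 + 41*l^3*m^2 + 3*l^2*m^4 + 3*l^2*m^3 - l*m^5 - l*m^4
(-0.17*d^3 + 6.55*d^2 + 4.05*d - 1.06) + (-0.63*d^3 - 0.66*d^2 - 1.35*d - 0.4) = -0.8*d^3 + 5.89*d^2 + 2.7*d - 1.46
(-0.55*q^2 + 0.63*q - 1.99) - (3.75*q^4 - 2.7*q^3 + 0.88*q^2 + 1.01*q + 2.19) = -3.75*q^4 + 2.7*q^3 - 1.43*q^2 - 0.38*q - 4.18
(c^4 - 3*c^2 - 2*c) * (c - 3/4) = c^5 - 3*c^4/4 - 3*c^3 + c^2/4 + 3*c/2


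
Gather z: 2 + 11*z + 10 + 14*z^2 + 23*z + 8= 14*z^2 + 34*z + 20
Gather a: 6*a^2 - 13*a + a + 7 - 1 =6*a^2 - 12*a + 6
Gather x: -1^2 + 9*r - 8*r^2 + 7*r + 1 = -8*r^2 + 16*r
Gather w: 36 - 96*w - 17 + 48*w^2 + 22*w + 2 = 48*w^2 - 74*w + 21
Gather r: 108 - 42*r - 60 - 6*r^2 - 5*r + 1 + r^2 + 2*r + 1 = -5*r^2 - 45*r + 50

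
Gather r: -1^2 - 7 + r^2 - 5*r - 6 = r^2 - 5*r - 14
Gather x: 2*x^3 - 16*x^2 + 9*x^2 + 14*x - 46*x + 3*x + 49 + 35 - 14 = 2*x^3 - 7*x^2 - 29*x + 70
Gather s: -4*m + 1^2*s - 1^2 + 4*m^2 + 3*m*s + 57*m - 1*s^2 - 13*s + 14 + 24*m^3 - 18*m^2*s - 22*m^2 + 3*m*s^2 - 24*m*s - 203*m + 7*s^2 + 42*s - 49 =24*m^3 - 18*m^2 - 150*m + s^2*(3*m + 6) + s*(-18*m^2 - 21*m + 30) - 36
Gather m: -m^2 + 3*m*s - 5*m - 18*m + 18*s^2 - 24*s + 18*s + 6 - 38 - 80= -m^2 + m*(3*s - 23) + 18*s^2 - 6*s - 112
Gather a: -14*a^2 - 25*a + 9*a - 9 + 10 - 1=-14*a^2 - 16*a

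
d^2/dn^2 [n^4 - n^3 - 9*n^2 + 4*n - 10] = 12*n^2 - 6*n - 18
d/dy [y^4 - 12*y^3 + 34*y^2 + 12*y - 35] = 4*y^3 - 36*y^2 + 68*y + 12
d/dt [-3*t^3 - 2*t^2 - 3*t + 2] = -9*t^2 - 4*t - 3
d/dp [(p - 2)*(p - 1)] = 2*p - 3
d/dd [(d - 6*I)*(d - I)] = 2*d - 7*I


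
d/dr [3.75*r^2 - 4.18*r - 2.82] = 7.5*r - 4.18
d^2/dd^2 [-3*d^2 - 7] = -6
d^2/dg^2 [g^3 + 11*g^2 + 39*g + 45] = 6*g + 22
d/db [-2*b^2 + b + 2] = 1 - 4*b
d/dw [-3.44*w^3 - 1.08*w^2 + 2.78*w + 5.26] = -10.32*w^2 - 2.16*w + 2.78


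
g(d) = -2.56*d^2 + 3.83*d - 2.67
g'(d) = 3.83 - 5.12*d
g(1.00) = -1.40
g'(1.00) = -1.29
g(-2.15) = -22.74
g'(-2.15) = 14.84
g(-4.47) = -70.94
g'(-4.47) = 26.72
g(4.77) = -42.65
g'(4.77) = -20.59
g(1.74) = -3.76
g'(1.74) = -5.08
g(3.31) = -18.04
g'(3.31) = -13.12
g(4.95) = -46.44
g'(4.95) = -21.51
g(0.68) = -1.25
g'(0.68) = 0.35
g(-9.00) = -244.50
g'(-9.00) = 49.91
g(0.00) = -2.67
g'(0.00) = 3.83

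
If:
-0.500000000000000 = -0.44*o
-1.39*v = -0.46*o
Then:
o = 1.14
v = 0.38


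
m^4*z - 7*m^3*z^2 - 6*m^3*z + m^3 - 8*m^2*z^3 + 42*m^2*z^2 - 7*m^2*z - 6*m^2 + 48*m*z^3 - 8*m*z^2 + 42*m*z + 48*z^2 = (m - 6)*(m - 8*z)*(m + z)*(m*z + 1)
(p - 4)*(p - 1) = p^2 - 5*p + 4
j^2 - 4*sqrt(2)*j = j*(j - 4*sqrt(2))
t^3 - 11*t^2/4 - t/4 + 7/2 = (t - 2)*(t - 7/4)*(t + 1)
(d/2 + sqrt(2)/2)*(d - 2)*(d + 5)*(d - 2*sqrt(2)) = d^4/2 - sqrt(2)*d^3/2 + 3*d^3/2 - 7*d^2 - 3*sqrt(2)*d^2/2 - 6*d + 5*sqrt(2)*d + 20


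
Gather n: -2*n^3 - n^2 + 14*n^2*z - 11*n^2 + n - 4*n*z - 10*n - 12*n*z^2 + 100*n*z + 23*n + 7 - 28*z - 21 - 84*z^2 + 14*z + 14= -2*n^3 + n^2*(14*z - 12) + n*(-12*z^2 + 96*z + 14) - 84*z^2 - 14*z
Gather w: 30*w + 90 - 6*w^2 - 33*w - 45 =-6*w^2 - 3*w + 45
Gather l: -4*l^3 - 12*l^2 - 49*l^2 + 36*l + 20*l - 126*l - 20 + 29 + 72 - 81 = -4*l^3 - 61*l^2 - 70*l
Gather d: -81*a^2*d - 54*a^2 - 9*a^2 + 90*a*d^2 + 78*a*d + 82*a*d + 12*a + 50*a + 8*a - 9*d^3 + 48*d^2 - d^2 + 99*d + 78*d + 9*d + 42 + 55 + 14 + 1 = -63*a^2 + 70*a - 9*d^3 + d^2*(90*a + 47) + d*(-81*a^2 + 160*a + 186) + 112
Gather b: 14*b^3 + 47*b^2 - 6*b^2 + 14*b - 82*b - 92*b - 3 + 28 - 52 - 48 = 14*b^3 + 41*b^2 - 160*b - 75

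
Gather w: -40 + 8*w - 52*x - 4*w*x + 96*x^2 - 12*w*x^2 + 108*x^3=w*(-12*x^2 - 4*x + 8) + 108*x^3 + 96*x^2 - 52*x - 40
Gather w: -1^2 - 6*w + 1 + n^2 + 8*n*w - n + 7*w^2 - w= n^2 - n + 7*w^2 + w*(8*n - 7)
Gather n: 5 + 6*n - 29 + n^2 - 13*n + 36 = n^2 - 7*n + 12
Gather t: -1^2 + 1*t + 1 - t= 0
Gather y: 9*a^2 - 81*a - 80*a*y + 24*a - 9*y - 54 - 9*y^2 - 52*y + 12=9*a^2 - 57*a - 9*y^2 + y*(-80*a - 61) - 42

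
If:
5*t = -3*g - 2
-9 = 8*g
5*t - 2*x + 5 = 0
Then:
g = -9/8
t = 11/40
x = 51/16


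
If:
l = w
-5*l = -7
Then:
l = 7/5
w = 7/5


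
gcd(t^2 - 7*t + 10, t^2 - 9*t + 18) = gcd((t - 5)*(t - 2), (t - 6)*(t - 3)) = 1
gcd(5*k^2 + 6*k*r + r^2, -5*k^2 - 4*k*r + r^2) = k + r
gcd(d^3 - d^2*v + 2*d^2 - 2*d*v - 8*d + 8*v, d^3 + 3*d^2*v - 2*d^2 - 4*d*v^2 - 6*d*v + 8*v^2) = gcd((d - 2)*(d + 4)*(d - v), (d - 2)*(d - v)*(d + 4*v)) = -d^2 + d*v + 2*d - 2*v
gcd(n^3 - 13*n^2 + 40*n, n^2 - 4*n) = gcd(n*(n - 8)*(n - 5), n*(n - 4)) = n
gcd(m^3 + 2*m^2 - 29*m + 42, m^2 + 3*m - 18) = m - 3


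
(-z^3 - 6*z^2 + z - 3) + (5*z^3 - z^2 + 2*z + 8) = 4*z^3 - 7*z^2 + 3*z + 5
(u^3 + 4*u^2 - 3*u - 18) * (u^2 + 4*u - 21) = u^5 + 8*u^4 - 8*u^3 - 114*u^2 - 9*u + 378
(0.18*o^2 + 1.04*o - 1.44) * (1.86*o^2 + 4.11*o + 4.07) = 0.3348*o^4 + 2.6742*o^3 + 2.3286*o^2 - 1.6856*o - 5.8608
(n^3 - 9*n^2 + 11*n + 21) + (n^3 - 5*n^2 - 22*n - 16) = 2*n^3 - 14*n^2 - 11*n + 5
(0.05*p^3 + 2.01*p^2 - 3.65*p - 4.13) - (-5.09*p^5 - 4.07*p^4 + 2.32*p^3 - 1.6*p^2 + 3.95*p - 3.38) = 5.09*p^5 + 4.07*p^4 - 2.27*p^3 + 3.61*p^2 - 7.6*p - 0.75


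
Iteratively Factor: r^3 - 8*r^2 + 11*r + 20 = (r - 5)*(r^2 - 3*r - 4) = (r - 5)*(r + 1)*(r - 4)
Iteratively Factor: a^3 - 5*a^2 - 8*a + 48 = (a - 4)*(a^2 - a - 12) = (a - 4)*(a + 3)*(a - 4)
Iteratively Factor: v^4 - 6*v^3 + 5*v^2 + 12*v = (v - 4)*(v^3 - 2*v^2 - 3*v) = (v - 4)*(v - 3)*(v^2 + v) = v*(v - 4)*(v - 3)*(v + 1)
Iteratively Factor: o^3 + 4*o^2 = (o)*(o^2 + 4*o) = o^2*(o + 4)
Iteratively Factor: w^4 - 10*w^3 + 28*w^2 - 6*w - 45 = (w + 1)*(w^3 - 11*w^2 + 39*w - 45) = (w - 3)*(w + 1)*(w^2 - 8*w + 15) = (w - 3)^2*(w + 1)*(w - 5)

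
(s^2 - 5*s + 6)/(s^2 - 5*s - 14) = (-s^2 + 5*s - 6)/(-s^2 + 5*s + 14)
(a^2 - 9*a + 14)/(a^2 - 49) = (a - 2)/(a + 7)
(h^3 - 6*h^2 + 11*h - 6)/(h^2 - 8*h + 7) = (h^2 - 5*h + 6)/(h - 7)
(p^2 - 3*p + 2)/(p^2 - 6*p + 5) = (p - 2)/(p - 5)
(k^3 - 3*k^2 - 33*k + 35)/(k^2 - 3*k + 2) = (k^2 - 2*k - 35)/(k - 2)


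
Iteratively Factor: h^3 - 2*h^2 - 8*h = (h + 2)*(h^2 - 4*h) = (h - 4)*(h + 2)*(h)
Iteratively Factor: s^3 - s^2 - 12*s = (s - 4)*(s^2 + 3*s) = (s - 4)*(s + 3)*(s)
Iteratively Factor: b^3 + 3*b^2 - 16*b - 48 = (b + 4)*(b^2 - b - 12) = (b - 4)*(b + 4)*(b + 3)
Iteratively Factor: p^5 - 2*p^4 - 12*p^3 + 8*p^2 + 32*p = (p + 2)*(p^4 - 4*p^3 - 4*p^2 + 16*p) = p*(p + 2)*(p^3 - 4*p^2 - 4*p + 16) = p*(p - 2)*(p + 2)*(p^2 - 2*p - 8) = p*(p - 2)*(p + 2)^2*(p - 4)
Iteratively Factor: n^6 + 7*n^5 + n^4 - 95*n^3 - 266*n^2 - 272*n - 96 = (n - 4)*(n^5 + 11*n^4 + 45*n^3 + 85*n^2 + 74*n + 24) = (n - 4)*(n + 1)*(n^4 + 10*n^3 + 35*n^2 + 50*n + 24) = (n - 4)*(n + 1)^2*(n^3 + 9*n^2 + 26*n + 24) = (n - 4)*(n + 1)^2*(n + 2)*(n^2 + 7*n + 12) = (n - 4)*(n + 1)^2*(n + 2)*(n + 4)*(n + 3)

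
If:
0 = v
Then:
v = 0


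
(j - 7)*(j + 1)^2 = j^3 - 5*j^2 - 13*j - 7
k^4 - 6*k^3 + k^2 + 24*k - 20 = (k - 5)*(k - 2)*(k - 1)*(k + 2)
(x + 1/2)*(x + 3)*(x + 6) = x^3 + 19*x^2/2 + 45*x/2 + 9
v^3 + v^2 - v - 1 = (v - 1)*(v + 1)^2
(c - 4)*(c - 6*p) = c^2 - 6*c*p - 4*c + 24*p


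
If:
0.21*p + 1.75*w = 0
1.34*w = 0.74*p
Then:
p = 0.00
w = 0.00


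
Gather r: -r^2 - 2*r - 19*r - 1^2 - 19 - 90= -r^2 - 21*r - 110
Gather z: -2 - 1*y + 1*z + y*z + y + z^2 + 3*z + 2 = z^2 + z*(y + 4)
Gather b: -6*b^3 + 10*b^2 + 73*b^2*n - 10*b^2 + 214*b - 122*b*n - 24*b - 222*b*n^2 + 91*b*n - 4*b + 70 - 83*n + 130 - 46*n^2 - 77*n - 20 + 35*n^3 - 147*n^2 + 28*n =-6*b^3 + 73*b^2*n + b*(-222*n^2 - 31*n + 186) + 35*n^3 - 193*n^2 - 132*n + 180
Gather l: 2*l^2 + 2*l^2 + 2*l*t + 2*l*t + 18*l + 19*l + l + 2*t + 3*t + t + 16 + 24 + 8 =4*l^2 + l*(4*t + 38) + 6*t + 48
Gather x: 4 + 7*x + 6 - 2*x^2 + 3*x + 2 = -2*x^2 + 10*x + 12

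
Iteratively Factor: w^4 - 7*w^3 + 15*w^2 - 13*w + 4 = (w - 1)*(w^3 - 6*w^2 + 9*w - 4) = (w - 1)^2*(w^2 - 5*w + 4) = (w - 1)^3*(w - 4)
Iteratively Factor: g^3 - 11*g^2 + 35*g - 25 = (g - 5)*(g^2 - 6*g + 5) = (g - 5)^2*(g - 1)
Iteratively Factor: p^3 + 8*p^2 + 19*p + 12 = (p + 1)*(p^2 + 7*p + 12) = (p + 1)*(p + 3)*(p + 4)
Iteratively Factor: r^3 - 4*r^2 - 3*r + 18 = (r - 3)*(r^2 - r - 6) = (r - 3)^2*(r + 2)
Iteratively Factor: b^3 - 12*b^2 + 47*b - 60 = (b - 3)*(b^2 - 9*b + 20) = (b - 4)*(b - 3)*(b - 5)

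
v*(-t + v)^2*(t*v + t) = t^3*v^2 + t^3*v - 2*t^2*v^3 - 2*t^2*v^2 + t*v^4 + t*v^3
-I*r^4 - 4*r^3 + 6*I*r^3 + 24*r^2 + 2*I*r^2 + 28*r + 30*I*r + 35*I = (r - 7)*(r - 5*I)*(r + I)*(-I*r - I)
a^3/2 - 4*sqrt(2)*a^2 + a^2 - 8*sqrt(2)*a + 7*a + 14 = (a/2 + 1)*(a - 7*sqrt(2))*(a - sqrt(2))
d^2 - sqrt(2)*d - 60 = (d - 6*sqrt(2))*(d + 5*sqrt(2))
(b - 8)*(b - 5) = b^2 - 13*b + 40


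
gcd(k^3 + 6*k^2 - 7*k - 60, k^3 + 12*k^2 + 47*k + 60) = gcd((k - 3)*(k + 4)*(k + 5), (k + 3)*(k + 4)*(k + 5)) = k^2 + 9*k + 20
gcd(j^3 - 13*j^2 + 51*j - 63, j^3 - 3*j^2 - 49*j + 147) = j^2 - 10*j + 21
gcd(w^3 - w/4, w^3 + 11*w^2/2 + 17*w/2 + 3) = w + 1/2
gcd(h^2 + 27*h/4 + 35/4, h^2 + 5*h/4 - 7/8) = h + 7/4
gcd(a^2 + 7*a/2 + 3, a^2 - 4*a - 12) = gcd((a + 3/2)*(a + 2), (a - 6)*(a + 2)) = a + 2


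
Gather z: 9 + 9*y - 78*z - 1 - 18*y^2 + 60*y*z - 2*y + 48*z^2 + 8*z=-18*y^2 + 7*y + 48*z^2 + z*(60*y - 70) + 8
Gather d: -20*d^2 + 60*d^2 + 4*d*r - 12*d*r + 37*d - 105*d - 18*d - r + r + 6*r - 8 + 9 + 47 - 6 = 40*d^2 + d*(-8*r - 86) + 6*r + 42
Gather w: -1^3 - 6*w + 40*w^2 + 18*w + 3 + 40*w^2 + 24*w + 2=80*w^2 + 36*w + 4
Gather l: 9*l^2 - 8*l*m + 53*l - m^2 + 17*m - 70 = 9*l^2 + l*(53 - 8*m) - m^2 + 17*m - 70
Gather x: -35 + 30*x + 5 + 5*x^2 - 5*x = 5*x^2 + 25*x - 30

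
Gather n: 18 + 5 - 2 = 21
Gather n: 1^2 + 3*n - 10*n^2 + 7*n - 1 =-10*n^2 + 10*n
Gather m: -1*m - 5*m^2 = -5*m^2 - m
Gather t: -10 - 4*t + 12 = 2 - 4*t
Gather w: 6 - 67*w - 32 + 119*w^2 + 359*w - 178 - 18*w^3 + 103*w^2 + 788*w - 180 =-18*w^3 + 222*w^2 + 1080*w - 384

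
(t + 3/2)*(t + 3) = t^2 + 9*t/2 + 9/2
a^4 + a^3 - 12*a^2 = a^2*(a - 3)*(a + 4)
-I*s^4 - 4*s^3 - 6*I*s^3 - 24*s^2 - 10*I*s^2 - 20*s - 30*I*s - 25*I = (s + 1)*(s + 5)*(s - 5*I)*(-I*s + 1)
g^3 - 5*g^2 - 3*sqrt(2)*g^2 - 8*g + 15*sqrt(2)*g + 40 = (g - 5)*(g - 4*sqrt(2))*(g + sqrt(2))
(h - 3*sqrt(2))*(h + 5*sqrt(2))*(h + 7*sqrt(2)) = h^3 + 9*sqrt(2)*h^2 - 2*h - 210*sqrt(2)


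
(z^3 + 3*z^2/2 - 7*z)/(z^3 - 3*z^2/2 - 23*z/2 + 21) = z/(z - 3)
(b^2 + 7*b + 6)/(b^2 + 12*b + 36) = (b + 1)/(b + 6)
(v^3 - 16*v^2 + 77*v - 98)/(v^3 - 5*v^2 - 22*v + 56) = (v - 7)/(v + 4)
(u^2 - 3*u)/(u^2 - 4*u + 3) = u/(u - 1)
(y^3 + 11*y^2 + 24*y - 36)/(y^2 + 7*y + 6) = (y^2 + 5*y - 6)/(y + 1)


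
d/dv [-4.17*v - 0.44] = -4.17000000000000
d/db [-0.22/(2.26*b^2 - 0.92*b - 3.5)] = (0.9944*b - 0.2024)/(-2.26*b^2 + 0.92*b + 3.5)^2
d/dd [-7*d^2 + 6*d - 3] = 6 - 14*d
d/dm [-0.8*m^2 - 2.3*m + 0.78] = -1.6*m - 2.3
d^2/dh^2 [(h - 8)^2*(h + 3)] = 6*h - 26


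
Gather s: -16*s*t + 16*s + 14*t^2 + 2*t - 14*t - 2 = s*(16 - 16*t) + 14*t^2 - 12*t - 2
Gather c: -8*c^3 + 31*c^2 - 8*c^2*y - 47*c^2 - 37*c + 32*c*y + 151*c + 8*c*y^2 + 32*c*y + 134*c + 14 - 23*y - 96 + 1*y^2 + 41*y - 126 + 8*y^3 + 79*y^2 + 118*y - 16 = -8*c^3 + c^2*(-8*y - 16) + c*(8*y^2 + 64*y + 248) + 8*y^3 + 80*y^2 + 136*y - 224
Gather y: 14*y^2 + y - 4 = 14*y^2 + y - 4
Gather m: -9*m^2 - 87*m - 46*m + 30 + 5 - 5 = -9*m^2 - 133*m + 30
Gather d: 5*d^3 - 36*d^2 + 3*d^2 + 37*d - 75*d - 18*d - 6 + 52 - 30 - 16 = 5*d^3 - 33*d^2 - 56*d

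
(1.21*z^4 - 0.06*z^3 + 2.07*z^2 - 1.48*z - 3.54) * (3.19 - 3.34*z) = -4.0414*z^5 + 4.0603*z^4 - 7.1052*z^3 + 11.5465*z^2 + 7.1024*z - 11.2926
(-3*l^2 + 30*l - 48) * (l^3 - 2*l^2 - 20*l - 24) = -3*l^5 + 36*l^4 - 48*l^3 - 432*l^2 + 240*l + 1152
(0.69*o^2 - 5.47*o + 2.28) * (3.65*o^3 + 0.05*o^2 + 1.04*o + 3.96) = 2.5185*o^5 - 19.931*o^4 + 8.7661*o^3 - 2.8424*o^2 - 19.29*o + 9.0288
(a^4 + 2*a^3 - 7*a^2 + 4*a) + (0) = a^4 + 2*a^3 - 7*a^2 + 4*a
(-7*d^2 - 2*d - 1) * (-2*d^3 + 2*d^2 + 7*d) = 14*d^5 - 10*d^4 - 51*d^3 - 16*d^2 - 7*d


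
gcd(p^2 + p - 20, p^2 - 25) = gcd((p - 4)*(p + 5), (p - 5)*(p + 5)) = p + 5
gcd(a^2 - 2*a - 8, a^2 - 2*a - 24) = 1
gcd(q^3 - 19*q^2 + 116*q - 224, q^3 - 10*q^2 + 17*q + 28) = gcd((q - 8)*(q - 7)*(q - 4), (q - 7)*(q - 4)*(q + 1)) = q^2 - 11*q + 28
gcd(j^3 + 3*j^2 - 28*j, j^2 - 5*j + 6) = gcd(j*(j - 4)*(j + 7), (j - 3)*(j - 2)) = 1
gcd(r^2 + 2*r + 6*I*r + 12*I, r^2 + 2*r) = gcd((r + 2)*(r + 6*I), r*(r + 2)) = r + 2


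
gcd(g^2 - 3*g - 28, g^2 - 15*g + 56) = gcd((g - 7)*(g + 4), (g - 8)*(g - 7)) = g - 7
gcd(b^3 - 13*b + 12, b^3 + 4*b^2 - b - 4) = b^2 + 3*b - 4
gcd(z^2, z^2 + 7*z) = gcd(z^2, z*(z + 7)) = z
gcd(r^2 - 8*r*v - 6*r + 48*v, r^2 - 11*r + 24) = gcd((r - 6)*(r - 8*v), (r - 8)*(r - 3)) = 1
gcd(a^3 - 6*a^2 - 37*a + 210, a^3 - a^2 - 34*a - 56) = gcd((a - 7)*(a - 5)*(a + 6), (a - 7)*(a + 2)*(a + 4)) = a - 7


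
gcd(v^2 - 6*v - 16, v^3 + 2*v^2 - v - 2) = v + 2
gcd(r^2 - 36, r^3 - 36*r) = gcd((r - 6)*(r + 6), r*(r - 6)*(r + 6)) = r^2 - 36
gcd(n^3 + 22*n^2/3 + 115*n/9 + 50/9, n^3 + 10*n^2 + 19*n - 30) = n + 5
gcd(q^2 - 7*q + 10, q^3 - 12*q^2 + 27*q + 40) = q - 5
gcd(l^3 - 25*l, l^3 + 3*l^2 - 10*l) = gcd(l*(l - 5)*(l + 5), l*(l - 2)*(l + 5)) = l^2 + 5*l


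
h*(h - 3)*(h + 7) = h^3 + 4*h^2 - 21*h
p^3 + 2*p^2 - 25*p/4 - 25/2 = (p - 5/2)*(p + 2)*(p + 5/2)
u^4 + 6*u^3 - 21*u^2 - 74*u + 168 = (u - 3)*(u - 2)*(u + 4)*(u + 7)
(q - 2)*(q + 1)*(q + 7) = q^3 + 6*q^2 - 9*q - 14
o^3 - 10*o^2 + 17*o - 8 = (o - 8)*(o - 1)^2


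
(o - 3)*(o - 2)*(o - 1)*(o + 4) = o^4 - 2*o^3 - 13*o^2 + 38*o - 24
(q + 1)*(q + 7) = q^2 + 8*q + 7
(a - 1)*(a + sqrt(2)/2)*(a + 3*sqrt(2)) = a^3 - a^2 + 7*sqrt(2)*a^2/2 - 7*sqrt(2)*a/2 + 3*a - 3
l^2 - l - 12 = (l - 4)*(l + 3)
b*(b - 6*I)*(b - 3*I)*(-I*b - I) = -I*b^4 - 9*b^3 - I*b^3 - 9*b^2 + 18*I*b^2 + 18*I*b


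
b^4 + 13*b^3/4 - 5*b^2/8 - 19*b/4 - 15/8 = (b - 5/4)*(b + 1/2)*(b + 1)*(b + 3)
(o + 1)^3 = o^3 + 3*o^2 + 3*o + 1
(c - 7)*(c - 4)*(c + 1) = c^3 - 10*c^2 + 17*c + 28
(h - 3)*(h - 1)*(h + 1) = h^3 - 3*h^2 - h + 3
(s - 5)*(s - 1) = s^2 - 6*s + 5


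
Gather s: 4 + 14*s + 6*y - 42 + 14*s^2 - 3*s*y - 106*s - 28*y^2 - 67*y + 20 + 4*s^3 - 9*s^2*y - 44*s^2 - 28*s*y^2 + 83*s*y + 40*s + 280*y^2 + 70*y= 4*s^3 + s^2*(-9*y - 30) + s*(-28*y^2 + 80*y - 52) + 252*y^2 + 9*y - 18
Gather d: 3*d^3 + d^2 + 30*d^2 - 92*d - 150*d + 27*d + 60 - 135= 3*d^3 + 31*d^2 - 215*d - 75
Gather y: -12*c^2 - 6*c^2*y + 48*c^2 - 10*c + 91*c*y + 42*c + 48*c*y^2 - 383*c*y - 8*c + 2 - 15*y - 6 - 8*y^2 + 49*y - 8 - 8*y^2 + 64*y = 36*c^2 + 24*c + y^2*(48*c - 16) + y*(-6*c^2 - 292*c + 98) - 12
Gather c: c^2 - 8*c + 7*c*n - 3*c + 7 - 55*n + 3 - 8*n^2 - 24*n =c^2 + c*(7*n - 11) - 8*n^2 - 79*n + 10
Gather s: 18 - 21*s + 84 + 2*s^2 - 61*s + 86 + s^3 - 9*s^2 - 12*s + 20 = s^3 - 7*s^2 - 94*s + 208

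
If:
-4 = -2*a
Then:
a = 2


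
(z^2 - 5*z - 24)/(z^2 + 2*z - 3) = (z - 8)/(z - 1)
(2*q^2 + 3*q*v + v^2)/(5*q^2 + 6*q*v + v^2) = (2*q + v)/(5*q + v)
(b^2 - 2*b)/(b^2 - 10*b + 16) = b/(b - 8)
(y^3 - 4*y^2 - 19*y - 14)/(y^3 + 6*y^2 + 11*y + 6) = (y - 7)/(y + 3)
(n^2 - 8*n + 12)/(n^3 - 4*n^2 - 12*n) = (n - 2)/(n*(n + 2))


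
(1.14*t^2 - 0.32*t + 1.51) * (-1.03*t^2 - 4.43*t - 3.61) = -1.1742*t^4 - 4.7206*t^3 - 4.2531*t^2 - 5.5341*t - 5.4511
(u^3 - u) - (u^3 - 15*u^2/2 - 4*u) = 15*u^2/2 + 3*u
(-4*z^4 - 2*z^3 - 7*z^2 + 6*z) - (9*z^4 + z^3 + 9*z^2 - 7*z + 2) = -13*z^4 - 3*z^3 - 16*z^2 + 13*z - 2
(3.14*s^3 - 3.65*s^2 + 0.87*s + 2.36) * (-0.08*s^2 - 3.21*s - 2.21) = -0.2512*s^5 - 9.7874*s^4 + 4.7075*s^3 + 5.085*s^2 - 9.4983*s - 5.2156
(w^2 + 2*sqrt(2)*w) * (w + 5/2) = w^3 + 5*w^2/2 + 2*sqrt(2)*w^2 + 5*sqrt(2)*w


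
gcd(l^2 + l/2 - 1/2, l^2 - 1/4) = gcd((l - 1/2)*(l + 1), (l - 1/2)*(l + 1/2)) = l - 1/2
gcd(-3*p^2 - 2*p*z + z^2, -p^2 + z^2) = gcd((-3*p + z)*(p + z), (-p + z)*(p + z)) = p + z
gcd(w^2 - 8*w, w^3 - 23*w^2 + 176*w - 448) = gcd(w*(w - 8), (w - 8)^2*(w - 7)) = w - 8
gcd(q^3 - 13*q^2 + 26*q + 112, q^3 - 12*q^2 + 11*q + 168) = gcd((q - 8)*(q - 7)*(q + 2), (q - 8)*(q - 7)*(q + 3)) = q^2 - 15*q + 56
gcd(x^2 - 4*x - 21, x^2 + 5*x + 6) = x + 3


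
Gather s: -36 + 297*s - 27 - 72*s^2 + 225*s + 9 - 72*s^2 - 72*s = -144*s^2 + 450*s - 54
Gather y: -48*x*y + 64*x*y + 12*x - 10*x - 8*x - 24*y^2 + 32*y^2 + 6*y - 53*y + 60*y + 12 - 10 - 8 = -6*x + 8*y^2 + y*(16*x + 13) - 6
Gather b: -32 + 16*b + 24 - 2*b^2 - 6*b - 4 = -2*b^2 + 10*b - 12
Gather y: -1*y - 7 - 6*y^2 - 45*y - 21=-6*y^2 - 46*y - 28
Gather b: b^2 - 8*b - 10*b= b^2 - 18*b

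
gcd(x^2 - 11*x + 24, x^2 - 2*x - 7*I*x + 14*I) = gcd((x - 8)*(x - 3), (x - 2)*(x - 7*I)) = 1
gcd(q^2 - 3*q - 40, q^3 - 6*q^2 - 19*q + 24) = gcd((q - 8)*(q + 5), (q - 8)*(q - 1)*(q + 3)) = q - 8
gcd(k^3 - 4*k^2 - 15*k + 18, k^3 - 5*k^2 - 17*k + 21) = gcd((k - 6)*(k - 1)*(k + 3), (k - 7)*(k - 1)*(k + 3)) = k^2 + 2*k - 3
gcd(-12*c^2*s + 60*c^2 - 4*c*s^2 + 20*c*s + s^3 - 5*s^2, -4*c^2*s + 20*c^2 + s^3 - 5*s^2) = 2*c*s - 10*c + s^2 - 5*s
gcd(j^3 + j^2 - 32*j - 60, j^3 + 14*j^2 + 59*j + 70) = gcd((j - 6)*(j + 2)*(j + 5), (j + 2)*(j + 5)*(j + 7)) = j^2 + 7*j + 10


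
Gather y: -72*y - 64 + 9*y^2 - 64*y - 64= 9*y^2 - 136*y - 128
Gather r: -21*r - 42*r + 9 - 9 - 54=-63*r - 54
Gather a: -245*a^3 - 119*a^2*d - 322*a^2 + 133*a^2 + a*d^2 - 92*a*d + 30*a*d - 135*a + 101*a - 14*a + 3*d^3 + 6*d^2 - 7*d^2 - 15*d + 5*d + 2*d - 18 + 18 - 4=-245*a^3 + a^2*(-119*d - 189) + a*(d^2 - 62*d - 48) + 3*d^3 - d^2 - 8*d - 4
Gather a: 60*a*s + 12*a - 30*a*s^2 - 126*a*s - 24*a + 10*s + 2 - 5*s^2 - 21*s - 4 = a*(-30*s^2 - 66*s - 12) - 5*s^2 - 11*s - 2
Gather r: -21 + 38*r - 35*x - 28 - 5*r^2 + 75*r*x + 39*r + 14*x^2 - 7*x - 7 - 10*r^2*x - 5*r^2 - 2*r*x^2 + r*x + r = r^2*(-10*x - 10) + r*(-2*x^2 + 76*x + 78) + 14*x^2 - 42*x - 56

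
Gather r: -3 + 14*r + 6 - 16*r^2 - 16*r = -16*r^2 - 2*r + 3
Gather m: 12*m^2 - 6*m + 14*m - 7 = 12*m^2 + 8*m - 7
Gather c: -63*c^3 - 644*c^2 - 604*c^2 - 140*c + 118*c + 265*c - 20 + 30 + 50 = -63*c^3 - 1248*c^2 + 243*c + 60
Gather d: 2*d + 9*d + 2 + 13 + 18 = 11*d + 33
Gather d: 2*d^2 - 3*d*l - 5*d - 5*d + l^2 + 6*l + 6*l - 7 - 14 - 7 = 2*d^2 + d*(-3*l - 10) + l^2 + 12*l - 28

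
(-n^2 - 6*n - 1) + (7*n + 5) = -n^2 + n + 4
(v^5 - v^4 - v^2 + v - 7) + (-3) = v^5 - v^4 - v^2 + v - 10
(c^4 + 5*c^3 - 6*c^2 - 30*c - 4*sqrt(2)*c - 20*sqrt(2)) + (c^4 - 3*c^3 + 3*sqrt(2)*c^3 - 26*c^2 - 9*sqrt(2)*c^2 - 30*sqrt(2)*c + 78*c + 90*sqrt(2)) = 2*c^4 + 2*c^3 + 3*sqrt(2)*c^3 - 32*c^2 - 9*sqrt(2)*c^2 - 34*sqrt(2)*c + 48*c + 70*sqrt(2)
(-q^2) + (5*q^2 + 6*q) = 4*q^2 + 6*q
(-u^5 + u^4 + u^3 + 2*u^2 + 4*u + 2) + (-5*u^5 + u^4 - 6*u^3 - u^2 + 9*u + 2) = -6*u^5 + 2*u^4 - 5*u^3 + u^2 + 13*u + 4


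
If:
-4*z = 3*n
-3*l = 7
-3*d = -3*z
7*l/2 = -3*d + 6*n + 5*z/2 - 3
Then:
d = 31/51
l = -7/3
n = -124/153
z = 31/51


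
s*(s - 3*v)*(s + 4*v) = s^3 + s^2*v - 12*s*v^2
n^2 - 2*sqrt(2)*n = n*(n - 2*sqrt(2))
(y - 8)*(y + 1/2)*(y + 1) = y^3 - 13*y^2/2 - 23*y/2 - 4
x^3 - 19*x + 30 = (x - 3)*(x - 2)*(x + 5)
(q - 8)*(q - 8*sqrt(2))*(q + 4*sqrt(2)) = q^3 - 8*q^2 - 4*sqrt(2)*q^2 - 64*q + 32*sqrt(2)*q + 512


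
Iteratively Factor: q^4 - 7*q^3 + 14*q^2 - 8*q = (q - 2)*(q^3 - 5*q^2 + 4*q) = q*(q - 2)*(q^2 - 5*q + 4) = q*(q - 2)*(q - 1)*(q - 4)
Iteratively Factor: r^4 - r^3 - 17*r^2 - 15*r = (r + 1)*(r^3 - 2*r^2 - 15*r) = r*(r + 1)*(r^2 - 2*r - 15) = r*(r + 1)*(r + 3)*(r - 5)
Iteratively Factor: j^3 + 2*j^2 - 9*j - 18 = (j + 2)*(j^2 - 9) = (j - 3)*(j + 2)*(j + 3)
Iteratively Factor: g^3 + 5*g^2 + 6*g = (g)*(g^2 + 5*g + 6) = g*(g + 3)*(g + 2)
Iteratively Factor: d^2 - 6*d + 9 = (d - 3)*(d - 3)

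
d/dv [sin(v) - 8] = cos(v)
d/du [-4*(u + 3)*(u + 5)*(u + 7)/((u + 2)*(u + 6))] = 4*(-u^4 - 16*u^3 - 85*u^2 - 150*u - 12)/(u^4 + 16*u^3 + 88*u^2 + 192*u + 144)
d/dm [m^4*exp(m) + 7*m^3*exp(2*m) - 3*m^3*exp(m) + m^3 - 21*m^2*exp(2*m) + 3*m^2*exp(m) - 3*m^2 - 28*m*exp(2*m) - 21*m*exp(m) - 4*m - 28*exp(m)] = m^4*exp(m) + 14*m^3*exp(2*m) + m^3*exp(m) - 21*m^2*exp(2*m) - 6*m^2*exp(m) + 3*m^2 - 98*m*exp(2*m) - 15*m*exp(m) - 6*m - 28*exp(2*m) - 49*exp(m) - 4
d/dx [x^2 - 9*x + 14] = 2*x - 9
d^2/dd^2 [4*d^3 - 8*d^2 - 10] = 24*d - 16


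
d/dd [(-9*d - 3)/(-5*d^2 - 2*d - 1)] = 3*(-15*d^2 - 10*d + 1)/(25*d^4 + 20*d^3 + 14*d^2 + 4*d + 1)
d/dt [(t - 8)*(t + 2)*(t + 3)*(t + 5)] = 4*t^3 + 6*t^2 - 98*t - 218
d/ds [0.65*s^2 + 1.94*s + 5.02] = 1.3*s + 1.94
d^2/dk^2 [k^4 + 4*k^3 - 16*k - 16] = 12*k*(k + 2)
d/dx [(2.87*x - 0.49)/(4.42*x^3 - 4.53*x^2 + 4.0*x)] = (-25.3708*x^3 + 19.4985*x^2 - 4.4394*x + 1.96)/(x^2*(19.5364*x^4 - 40.0452*x^3 + 55.8809*x^2 - 36.24*x + 16.0))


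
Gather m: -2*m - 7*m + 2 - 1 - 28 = -9*m - 27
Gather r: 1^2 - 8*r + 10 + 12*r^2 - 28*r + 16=12*r^2 - 36*r + 27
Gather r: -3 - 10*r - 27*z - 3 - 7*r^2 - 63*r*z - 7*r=-7*r^2 + r*(-63*z - 17) - 27*z - 6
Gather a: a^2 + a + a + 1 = a^2 + 2*a + 1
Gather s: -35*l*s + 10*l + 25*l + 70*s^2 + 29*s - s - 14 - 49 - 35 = 35*l + 70*s^2 + s*(28 - 35*l) - 98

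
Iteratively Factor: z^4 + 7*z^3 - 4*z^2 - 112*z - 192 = (z - 4)*(z^3 + 11*z^2 + 40*z + 48) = (z - 4)*(z + 4)*(z^2 + 7*z + 12) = (z - 4)*(z + 3)*(z + 4)*(z + 4)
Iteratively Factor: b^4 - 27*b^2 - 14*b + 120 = (b - 2)*(b^3 + 2*b^2 - 23*b - 60) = (b - 5)*(b - 2)*(b^2 + 7*b + 12) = (b - 5)*(b - 2)*(b + 3)*(b + 4)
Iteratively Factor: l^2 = (l)*(l)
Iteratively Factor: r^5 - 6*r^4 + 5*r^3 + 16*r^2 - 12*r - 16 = (r - 2)*(r^4 - 4*r^3 - 3*r^2 + 10*r + 8) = (r - 4)*(r - 2)*(r^3 - 3*r - 2) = (r - 4)*(r - 2)*(r + 1)*(r^2 - r - 2) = (r - 4)*(r - 2)^2*(r + 1)*(r + 1)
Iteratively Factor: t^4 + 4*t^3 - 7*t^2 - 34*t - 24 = (t + 1)*(t^3 + 3*t^2 - 10*t - 24) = (t + 1)*(t + 4)*(t^2 - t - 6) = (t - 3)*(t + 1)*(t + 4)*(t + 2)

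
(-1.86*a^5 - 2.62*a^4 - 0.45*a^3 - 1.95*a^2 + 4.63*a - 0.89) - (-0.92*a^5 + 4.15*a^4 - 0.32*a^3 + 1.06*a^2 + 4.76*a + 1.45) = -0.94*a^5 - 6.77*a^4 - 0.13*a^3 - 3.01*a^2 - 0.13*a - 2.34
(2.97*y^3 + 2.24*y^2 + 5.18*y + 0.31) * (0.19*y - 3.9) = 0.5643*y^4 - 11.1574*y^3 - 7.7518*y^2 - 20.1431*y - 1.209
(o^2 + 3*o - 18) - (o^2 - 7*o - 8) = 10*o - 10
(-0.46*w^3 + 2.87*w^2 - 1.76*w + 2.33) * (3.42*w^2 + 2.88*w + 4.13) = -1.5732*w^5 + 8.4906*w^4 + 0.3466*w^3 + 14.7529*w^2 - 0.5584*w + 9.6229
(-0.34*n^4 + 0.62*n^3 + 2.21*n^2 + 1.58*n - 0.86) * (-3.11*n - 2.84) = 1.0574*n^5 - 0.9626*n^4 - 8.6339*n^3 - 11.1902*n^2 - 1.8126*n + 2.4424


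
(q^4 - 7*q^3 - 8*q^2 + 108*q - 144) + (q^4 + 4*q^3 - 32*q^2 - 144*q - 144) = 2*q^4 - 3*q^3 - 40*q^2 - 36*q - 288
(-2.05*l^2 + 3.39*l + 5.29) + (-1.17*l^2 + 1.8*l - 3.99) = -3.22*l^2 + 5.19*l + 1.3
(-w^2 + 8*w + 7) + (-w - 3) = -w^2 + 7*w + 4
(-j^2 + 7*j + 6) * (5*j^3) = -5*j^5 + 35*j^4 + 30*j^3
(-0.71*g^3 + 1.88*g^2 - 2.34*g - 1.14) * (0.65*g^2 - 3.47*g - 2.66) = -0.4615*g^5 + 3.6857*g^4 - 6.156*g^3 + 2.378*g^2 + 10.1802*g + 3.0324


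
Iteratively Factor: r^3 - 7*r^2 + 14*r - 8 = (r - 4)*(r^2 - 3*r + 2) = (r - 4)*(r - 2)*(r - 1)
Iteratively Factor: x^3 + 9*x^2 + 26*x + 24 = (x + 2)*(x^2 + 7*x + 12) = (x + 2)*(x + 3)*(x + 4)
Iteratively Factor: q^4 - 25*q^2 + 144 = (q - 3)*(q^3 + 3*q^2 - 16*q - 48) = (q - 4)*(q - 3)*(q^2 + 7*q + 12) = (q - 4)*(q - 3)*(q + 3)*(q + 4)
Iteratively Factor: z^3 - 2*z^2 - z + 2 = (z - 1)*(z^2 - z - 2) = (z - 1)*(z + 1)*(z - 2)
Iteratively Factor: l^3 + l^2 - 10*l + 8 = (l - 2)*(l^2 + 3*l - 4) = (l - 2)*(l - 1)*(l + 4)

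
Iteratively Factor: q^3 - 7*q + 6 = (q + 3)*(q^2 - 3*q + 2) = (q - 2)*(q + 3)*(q - 1)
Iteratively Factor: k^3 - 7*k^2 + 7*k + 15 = (k - 5)*(k^2 - 2*k - 3) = (k - 5)*(k + 1)*(k - 3)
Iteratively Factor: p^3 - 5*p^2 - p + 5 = (p + 1)*(p^2 - 6*p + 5) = (p - 1)*(p + 1)*(p - 5)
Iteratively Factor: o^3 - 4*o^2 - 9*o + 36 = (o - 3)*(o^2 - o - 12) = (o - 3)*(o + 3)*(o - 4)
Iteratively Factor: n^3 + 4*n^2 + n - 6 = (n + 2)*(n^2 + 2*n - 3) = (n + 2)*(n + 3)*(n - 1)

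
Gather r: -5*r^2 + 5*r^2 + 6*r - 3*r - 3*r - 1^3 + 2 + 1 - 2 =0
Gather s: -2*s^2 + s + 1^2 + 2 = -2*s^2 + s + 3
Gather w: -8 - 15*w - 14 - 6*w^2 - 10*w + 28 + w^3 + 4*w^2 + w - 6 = w^3 - 2*w^2 - 24*w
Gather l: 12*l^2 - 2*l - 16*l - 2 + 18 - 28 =12*l^2 - 18*l - 12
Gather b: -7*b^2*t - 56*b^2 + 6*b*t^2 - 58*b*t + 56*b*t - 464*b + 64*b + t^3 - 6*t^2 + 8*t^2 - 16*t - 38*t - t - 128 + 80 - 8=b^2*(-7*t - 56) + b*(6*t^2 - 2*t - 400) + t^3 + 2*t^2 - 55*t - 56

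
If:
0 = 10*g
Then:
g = 0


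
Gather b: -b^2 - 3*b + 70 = -b^2 - 3*b + 70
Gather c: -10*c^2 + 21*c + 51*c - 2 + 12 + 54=-10*c^2 + 72*c + 64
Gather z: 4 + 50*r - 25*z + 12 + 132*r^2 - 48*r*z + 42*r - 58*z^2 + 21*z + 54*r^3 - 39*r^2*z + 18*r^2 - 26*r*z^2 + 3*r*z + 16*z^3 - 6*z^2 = 54*r^3 + 150*r^2 + 92*r + 16*z^3 + z^2*(-26*r - 64) + z*(-39*r^2 - 45*r - 4) + 16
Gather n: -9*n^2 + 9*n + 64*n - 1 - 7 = -9*n^2 + 73*n - 8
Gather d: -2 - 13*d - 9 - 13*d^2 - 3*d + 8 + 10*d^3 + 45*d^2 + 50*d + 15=10*d^3 + 32*d^2 + 34*d + 12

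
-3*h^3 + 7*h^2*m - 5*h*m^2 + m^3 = (-3*h + m)*(-h + m)^2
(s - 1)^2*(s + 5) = s^3 + 3*s^2 - 9*s + 5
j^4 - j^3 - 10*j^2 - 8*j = j*(j - 4)*(j + 1)*(j + 2)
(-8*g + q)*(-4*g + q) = 32*g^2 - 12*g*q + q^2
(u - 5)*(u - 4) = u^2 - 9*u + 20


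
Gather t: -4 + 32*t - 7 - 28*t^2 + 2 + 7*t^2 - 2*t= -21*t^2 + 30*t - 9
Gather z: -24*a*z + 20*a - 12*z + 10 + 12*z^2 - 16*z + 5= 20*a + 12*z^2 + z*(-24*a - 28) + 15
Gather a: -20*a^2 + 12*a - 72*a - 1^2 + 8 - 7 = -20*a^2 - 60*a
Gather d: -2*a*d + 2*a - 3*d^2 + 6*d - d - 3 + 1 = 2*a - 3*d^2 + d*(5 - 2*a) - 2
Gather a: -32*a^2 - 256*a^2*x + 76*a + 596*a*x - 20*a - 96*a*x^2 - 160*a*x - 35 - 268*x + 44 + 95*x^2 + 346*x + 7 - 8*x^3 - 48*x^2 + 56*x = a^2*(-256*x - 32) + a*(-96*x^2 + 436*x + 56) - 8*x^3 + 47*x^2 + 134*x + 16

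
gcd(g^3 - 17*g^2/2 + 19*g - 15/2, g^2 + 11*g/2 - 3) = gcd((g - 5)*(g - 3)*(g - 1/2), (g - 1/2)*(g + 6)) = g - 1/2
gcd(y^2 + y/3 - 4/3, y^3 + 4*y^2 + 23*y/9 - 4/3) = y + 4/3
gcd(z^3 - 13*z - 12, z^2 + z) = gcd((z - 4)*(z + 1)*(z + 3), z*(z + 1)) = z + 1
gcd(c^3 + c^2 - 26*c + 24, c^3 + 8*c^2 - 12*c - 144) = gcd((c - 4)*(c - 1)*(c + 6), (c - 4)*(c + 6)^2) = c^2 + 2*c - 24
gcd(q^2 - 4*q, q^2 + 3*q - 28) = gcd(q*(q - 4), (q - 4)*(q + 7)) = q - 4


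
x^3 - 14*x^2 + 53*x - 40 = (x - 8)*(x - 5)*(x - 1)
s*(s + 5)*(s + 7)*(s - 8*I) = s^4 + 12*s^3 - 8*I*s^3 + 35*s^2 - 96*I*s^2 - 280*I*s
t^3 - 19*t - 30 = (t - 5)*(t + 2)*(t + 3)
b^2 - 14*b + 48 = (b - 8)*(b - 6)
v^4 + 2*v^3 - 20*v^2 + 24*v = v*(v - 2)^2*(v + 6)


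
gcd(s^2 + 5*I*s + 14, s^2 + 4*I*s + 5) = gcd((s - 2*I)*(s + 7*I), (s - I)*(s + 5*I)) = 1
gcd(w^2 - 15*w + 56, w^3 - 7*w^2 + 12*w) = 1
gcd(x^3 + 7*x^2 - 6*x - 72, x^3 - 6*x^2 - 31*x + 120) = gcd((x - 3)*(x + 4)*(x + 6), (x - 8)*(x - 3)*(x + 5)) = x - 3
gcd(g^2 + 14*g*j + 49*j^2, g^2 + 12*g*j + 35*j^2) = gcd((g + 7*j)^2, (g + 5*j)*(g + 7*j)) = g + 7*j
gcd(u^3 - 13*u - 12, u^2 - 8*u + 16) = u - 4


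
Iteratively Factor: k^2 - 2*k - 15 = (k + 3)*(k - 5)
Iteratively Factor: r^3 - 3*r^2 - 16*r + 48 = (r + 4)*(r^2 - 7*r + 12) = (r - 3)*(r + 4)*(r - 4)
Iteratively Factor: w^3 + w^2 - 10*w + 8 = (w - 2)*(w^2 + 3*w - 4) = (w - 2)*(w + 4)*(w - 1)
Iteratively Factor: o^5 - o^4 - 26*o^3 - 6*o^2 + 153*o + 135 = (o - 3)*(o^4 + 2*o^3 - 20*o^2 - 66*o - 45) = (o - 5)*(o - 3)*(o^3 + 7*o^2 + 15*o + 9) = (o - 5)*(o - 3)*(o + 1)*(o^2 + 6*o + 9) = (o - 5)*(o - 3)*(o + 1)*(o + 3)*(o + 3)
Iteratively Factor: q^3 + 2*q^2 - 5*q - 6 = (q + 1)*(q^2 + q - 6) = (q + 1)*(q + 3)*(q - 2)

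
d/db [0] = 0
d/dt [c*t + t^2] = c + 2*t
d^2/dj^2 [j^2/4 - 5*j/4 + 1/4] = 1/2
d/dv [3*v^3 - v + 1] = 9*v^2 - 1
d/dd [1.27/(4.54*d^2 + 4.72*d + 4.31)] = (-11.5316*d - 5.9944)/(4.54*d^2 + 4.72*d + 4.31)^2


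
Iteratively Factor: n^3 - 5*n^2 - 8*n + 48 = (n + 3)*(n^2 - 8*n + 16) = (n - 4)*(n + 3)*(n - 4)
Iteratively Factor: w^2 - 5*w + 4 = (w - 4)*(w - 1)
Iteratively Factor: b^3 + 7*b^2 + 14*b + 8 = (b + 4)*(b^2 + 3*b + 2) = (b + 2)*(b + 4)*(b + 1)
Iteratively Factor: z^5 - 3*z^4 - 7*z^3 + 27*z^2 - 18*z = (z - 1)*(z^4 - 2*z^3 - 9*z^2 + 18*z) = (z - 1)*(z + 3)*(z^3 - 5*z^2 + 6*z) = (z - 3)*(z - 1)*(z + 3)*(z^2 - 2*z) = (z - 3)*(z - 2)*(z - 1)*(z + 3)*(z)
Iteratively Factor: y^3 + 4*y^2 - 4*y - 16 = (y + 2)*(y^2 + 2*y - 8) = (y + 2)*(y + 4)*(y - 2)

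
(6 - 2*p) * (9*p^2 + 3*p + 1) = -18*p^3 + 48*p^2 + 16*p + 6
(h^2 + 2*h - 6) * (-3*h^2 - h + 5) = -3*h^4 - 7*h^3 + 21*h^2 + 16*h - 30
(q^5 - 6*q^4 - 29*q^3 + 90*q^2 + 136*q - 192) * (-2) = -2*q^5 + 12*q^4 + 58*q^3 - 180*q^2 - 272*q + 384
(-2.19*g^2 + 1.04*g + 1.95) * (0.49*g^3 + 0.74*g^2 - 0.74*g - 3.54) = -1.0731*g^5 - 1.111*g^4 + 3.3457*g^3 + 8.426*g^2 - 5.1246*g - 6.903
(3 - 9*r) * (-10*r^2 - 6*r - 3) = 90*r^3 + 24*r^2 + 9*r - 9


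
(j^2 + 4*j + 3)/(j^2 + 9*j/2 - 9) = 2*(j^2 + 4*j + 3)/(2*j^2 + 9*j - 18)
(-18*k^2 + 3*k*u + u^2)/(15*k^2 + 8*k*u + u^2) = (-18*k^2 + 3*k*u + u^2)/(15*k^2 + 8*k*u + u^2)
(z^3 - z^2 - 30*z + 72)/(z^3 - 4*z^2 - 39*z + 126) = (z - 4)/(z - 7)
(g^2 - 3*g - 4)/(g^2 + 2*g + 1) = (g - 4)/(g + 1)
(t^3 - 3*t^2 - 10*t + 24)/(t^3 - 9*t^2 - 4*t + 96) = (t - 2)/(t - 8)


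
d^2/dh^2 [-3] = 0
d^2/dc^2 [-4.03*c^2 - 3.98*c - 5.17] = -8.06000000000000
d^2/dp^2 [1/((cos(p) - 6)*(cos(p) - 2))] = 2*(-2*sin(p)^4 + 9*sin(p)^2 - 63*cos(p) + 3*cos(3*p) + 45)/((cos(p) - 6)^3*(cos(p) - 2)^3)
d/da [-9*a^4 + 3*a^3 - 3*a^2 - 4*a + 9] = -36*a^3 + 9*a^2 - 6*a - 4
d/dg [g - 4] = 1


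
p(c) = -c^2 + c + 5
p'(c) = 1 - 2*c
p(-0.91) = 3.26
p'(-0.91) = 2.82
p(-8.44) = -74.67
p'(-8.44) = 17.88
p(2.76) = 0.14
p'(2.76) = -4.52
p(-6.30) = -40.99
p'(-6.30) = 13.60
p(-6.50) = -43.75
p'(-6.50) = 14.00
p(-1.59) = 0.88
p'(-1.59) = 4.18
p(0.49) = 5.25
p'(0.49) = 0.02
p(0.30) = 5.21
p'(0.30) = 0.40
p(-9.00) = -85.00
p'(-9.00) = 19.00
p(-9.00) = -85.00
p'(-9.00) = 19.00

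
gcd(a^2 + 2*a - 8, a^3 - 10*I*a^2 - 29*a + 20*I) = 1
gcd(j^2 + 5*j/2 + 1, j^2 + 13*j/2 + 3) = j + 1/2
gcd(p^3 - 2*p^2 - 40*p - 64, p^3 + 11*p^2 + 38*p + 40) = p^2 + 6*p + 8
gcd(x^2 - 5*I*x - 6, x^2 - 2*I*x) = x - 2*I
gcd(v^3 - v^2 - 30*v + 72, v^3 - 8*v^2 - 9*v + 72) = v - 3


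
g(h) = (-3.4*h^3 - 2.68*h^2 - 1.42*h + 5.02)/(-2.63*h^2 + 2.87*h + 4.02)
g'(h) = (5.26*h - 2.87)*(-3.4*h^3 - 2.68*h^2 - 1.42*h + 5.02)/(-2.63*h^2 + 2.87*h + 4.02)^2 + (-10.2*h^2 - 5.36*h - 1.42)/(-2.63*h^2 + 2.87*h + 4.02) = (8.942*h^4 - 19.516*h^3 - 52.4302*h^2 + 4.858*h - 20.1158)/(6.9169*h^4 - 15.0962*h^3 - 12.9083*h^2 + 23.0748*h + 16.1604)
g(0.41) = 0.79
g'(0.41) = -1.24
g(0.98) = -0.50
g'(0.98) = -4.09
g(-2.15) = -2.06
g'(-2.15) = 0.55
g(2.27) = 17.16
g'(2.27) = -29.67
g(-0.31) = 1.84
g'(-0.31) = -3.14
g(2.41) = 14.19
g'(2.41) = -15.11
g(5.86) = 11.22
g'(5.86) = 1.00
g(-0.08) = 1.36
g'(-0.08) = -1.46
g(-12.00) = -13.47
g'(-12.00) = 1.26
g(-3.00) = -2.72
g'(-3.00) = 0.93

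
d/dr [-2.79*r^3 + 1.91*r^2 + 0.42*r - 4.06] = -8.37*r^2 + 3.82*r + 0.42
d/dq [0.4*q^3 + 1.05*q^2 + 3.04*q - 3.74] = 1.2*q^2 + 2.1*q + 3.04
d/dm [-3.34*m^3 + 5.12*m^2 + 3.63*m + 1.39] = -10.02*m^2 + 10.24*m + 3.63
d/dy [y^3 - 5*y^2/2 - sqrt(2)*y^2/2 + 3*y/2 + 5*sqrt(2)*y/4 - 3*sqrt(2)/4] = 3*y^2 - 5*y - sqrt(2)*y + 3/2 + 5*sqrt(2)/4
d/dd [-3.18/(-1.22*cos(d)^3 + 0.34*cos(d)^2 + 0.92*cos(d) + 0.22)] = (11.6388*cos(d)^2 - 2.1624*cos(d) - 2.9256)*sin(d)/(-1.22*cos(d)^3 + 0.34*cos(d)^2 + 0.92*cos(d) + 0.22)^2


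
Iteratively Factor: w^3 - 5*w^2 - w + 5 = (w - 1)*(w^2 - 4*w - 5) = (w - 5)*(w - 1)*(w + 1)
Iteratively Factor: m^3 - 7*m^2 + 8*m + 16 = (m - 4)*(m^2 - 3*m - 4) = (m - 4)^2*(m + 1)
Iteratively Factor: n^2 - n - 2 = (n - 2)*(n + 1)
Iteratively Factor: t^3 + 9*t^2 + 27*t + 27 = (t + 3)*(t^2 + 6*t + 9) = (t + 3)^2*(t + 3)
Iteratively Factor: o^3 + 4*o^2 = (o + 4)*(o^2) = o*(o + 4)*(o)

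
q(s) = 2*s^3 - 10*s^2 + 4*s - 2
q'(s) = 6*s^2 - 20*s + 4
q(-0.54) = -7.39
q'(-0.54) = 16.55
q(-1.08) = -20.50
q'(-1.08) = 32.60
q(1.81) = -15.66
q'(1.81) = -12.54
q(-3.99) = -304.20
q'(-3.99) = 179.32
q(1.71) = -14.40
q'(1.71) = -12.66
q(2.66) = -24.47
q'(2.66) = -6.75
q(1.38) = -10.27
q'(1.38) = -12.17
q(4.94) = 14.83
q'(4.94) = 51.62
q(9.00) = 682.00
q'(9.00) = 310.00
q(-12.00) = -4946.00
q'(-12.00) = 1108.00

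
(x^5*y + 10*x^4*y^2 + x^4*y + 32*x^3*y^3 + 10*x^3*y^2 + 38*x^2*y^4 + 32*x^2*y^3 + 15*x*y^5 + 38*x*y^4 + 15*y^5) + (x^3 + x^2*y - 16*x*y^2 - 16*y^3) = x^5*y + 10*x^4*y^2 + x^4*y + 32*x^3*y^3 + 10*x^3*y^2 + x^3 + 38*x^2*y^4 + 32*x^2*y^3 + x^2*y + 15*x*y^5 + 38*x*y^4 - 16*x*y^2 + 15*y^5 - 16*y^3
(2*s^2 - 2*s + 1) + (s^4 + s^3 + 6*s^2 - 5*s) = s^4 + s^3 + 8*s^2 - 7*s + 1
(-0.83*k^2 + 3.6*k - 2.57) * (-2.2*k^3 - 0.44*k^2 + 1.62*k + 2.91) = 1.826*k^5 - 7.5548*k^4 + 2.7254*k^3 + 4.5475*k^2 + 6.3126*k - 7.4787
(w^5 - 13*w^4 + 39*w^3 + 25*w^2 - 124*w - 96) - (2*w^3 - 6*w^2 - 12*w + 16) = w^5 - 13*w^4 + 37*w^3 + 31*w^2 - 112*w - 112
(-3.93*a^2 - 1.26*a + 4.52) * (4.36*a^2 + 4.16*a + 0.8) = -17.1348*a^4 - 21.8424*a^3 + 11.3216*a^2 + 17.7952*a + 3.616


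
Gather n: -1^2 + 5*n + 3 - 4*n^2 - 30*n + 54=-4*n^2 - 25*n + 56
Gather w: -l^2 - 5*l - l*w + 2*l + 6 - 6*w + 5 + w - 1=-l^2 - 3*l + w*(-l - 5) + 10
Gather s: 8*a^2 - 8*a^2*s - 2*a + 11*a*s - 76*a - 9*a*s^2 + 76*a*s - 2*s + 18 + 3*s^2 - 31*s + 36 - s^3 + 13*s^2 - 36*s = 8*a^2 - 78*a - s^3 + s^2*(16 - 9*a) + s*(-8*a^2 + 87*a - 69) + 54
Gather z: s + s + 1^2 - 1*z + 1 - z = 2*s - 2*z + 2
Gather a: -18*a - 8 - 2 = -18*a - 10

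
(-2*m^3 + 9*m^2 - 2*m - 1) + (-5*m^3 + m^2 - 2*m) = -7*m^3 + 10*m^2 - 4*m - 1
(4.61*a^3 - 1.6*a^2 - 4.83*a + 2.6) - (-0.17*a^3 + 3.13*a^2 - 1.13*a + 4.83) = 4.78*a^3 - 4.73*a^2 - 3.7*a - 2.23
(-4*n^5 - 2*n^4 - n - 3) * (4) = -16*n^5 - 8*n^4 - 4*n - 12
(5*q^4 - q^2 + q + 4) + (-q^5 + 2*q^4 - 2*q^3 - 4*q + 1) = -q^5 + 7*q^4 - 2*q^3 - q^2 - 3*q + 5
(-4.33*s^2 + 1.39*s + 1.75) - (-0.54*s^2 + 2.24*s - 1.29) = -3.79*s^2 - 0.85*s + 3.04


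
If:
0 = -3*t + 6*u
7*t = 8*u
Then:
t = 0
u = 0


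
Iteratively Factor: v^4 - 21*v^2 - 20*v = (v - 5)*(v^3 + 5*v^2 + 4*v) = (v - 5)*(v + 4)*(v^2 + v) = v*(v - 5)*(v + 4)*(v + 1)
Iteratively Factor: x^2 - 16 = (x + 4)*(x - 4)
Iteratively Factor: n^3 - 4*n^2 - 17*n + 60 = (n + 4)*(n^2 - 8*n + 15) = (n - 3)*(n + 4)*(n - 5)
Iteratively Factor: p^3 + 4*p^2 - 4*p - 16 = (p - 2)*(p^2 + 6*p + 8) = (p - 2)*(p + 4)*(p + 2)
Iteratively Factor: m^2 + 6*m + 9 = (m + 3)*(m + 3)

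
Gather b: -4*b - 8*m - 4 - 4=-4*b - 8*m - 8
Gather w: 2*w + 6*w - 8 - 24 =8*w - 32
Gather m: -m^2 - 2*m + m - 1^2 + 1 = -m^2 - m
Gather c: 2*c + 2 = 2*c + 2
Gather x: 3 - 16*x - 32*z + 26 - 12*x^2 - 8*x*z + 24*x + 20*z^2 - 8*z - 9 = -12*x^2 + x*(8 - 8*z) + 20*z^2 - 40*z + 20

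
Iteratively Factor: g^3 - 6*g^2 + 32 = (g + 2)*(g^2 - 8*g + 16) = (g - 4)*(g + 2)*(g - 4)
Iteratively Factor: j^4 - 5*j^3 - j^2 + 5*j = (j - 1)*(j^3 - 4*j^2 - 5*j) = (j - 5)*(j - 1)*(j^2 + j) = j*(j - 5)*(j - 1)*(j + 1)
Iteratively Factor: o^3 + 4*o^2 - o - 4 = (o - 1)*(o^2 + 5*o + 4) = (o - 1)*(o + 1)*(o + 4)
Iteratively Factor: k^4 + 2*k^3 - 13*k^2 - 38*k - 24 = (k - 4)*(k^3 + 6*k^2 + 11*k + 6) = (k - 4)*(k + 2)*(k^2 + 4*k + 3) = (k - 4)*(k + 1)*(k + 2)*(k + 3)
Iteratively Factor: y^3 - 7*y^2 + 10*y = (y)*(y^2 - 7*y + 10) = y*(y - 5)*(y - 2)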